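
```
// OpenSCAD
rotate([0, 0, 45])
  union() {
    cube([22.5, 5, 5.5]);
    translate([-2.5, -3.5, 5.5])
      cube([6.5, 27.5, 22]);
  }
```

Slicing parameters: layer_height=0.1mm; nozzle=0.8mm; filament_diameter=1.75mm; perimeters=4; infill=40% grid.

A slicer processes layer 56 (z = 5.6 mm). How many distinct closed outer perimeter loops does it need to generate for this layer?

1

At z = 5.6 mm: the cube is not intersected at this z (z outside [0, 5.5]); the cube at (-2.5, -3.5) (footprint 6.5×27.5) is included at this height; Merging all regions: only the 6.5×27.5 cube at (-2.5, -3.5) is present, so the union is just that shape — 1 connected region; (rotated 45° about Z; rotation is an isometry so areas/perimeters/island counts are preserved). The result has 1 disconnected region.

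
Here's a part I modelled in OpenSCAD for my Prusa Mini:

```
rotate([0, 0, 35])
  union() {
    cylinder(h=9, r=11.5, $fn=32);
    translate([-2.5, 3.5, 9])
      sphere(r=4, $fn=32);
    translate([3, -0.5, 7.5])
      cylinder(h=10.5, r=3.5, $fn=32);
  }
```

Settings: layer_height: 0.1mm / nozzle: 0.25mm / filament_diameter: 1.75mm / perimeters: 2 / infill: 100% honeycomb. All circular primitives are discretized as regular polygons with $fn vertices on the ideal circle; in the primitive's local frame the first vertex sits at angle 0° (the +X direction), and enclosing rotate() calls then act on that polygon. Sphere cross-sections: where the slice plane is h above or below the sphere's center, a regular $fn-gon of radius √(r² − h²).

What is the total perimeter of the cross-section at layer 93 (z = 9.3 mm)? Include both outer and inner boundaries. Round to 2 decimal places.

40.64 mm

At z = 9.3 mm: the cylinder does not reach this height (z outside [0, 9]); the r=4 sphere at (-2.5, 3.5) contributes a regular 32-gon of circumradius √(4²−0.3²) = 3.989 (perimeter = 2·32·3.989·sin(180°/32) = 25.02 mm); the r=3.5 cylinder at (3, -0.5) gives a regular 32-gon of circumradius 3.5 (constant along its height) (perimeter = 2·32·3.500·sin(180°/32) = 21.96 mm); Taking the union: the regions partially overlap (shared area 1.37 mm²), so the edge portions inside another operand are dropped and the merged outline is re-measured after clipping — boundary = 40.64 mm; (whole slice rotated 35° about Z — lengths, areas and connectivity unchanged). Overall, the cross-section is a single solid region. Total boundary length (outer) = 40.64 mm.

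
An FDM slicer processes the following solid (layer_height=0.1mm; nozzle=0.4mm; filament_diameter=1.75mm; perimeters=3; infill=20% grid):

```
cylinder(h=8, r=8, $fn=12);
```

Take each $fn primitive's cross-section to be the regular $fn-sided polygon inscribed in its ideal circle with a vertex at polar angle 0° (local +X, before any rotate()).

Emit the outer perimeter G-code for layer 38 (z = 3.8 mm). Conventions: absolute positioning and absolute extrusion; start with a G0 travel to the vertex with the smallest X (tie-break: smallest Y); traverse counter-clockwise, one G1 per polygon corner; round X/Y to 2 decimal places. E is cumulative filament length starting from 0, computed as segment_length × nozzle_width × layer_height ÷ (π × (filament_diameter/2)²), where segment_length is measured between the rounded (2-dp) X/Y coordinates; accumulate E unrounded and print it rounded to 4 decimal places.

At z = 3.8 mm: the cylinder: section is a regular 12-gon, circumradius r=8. The outline is a single polygon with 12 vertices. Extrusion per mm of travel: 0.4 × 0.1 / (π × 0.875²) = 0.016630. Accumulating E over each segment gives final E = 0.8265.

G0 X-8.00 Y0.00 Z3.80
G1 X-6.93 Y-4.00 E0.0689
G1 X-4.00 Y-6.93 E0.1378
G1 X0.00 Y-8.00 E0.2066
G1 X4.00 Y-6.93 E0.2755
G1 X6.93 Y-4.00 E0.3444
G1 X8.00 Y0.00 E0.4133
G1 X6.93 Y4.00 E0.4821
G1 X4.00 Y6.93 E0.5510
G1 X0.00 Y8.00 E0.6199
G1 X-4.00 Y6.93 E0.6887
G1 X-6.93 Y4.00 E0.7577
G1 X-8.00 Y0.00 E0.8265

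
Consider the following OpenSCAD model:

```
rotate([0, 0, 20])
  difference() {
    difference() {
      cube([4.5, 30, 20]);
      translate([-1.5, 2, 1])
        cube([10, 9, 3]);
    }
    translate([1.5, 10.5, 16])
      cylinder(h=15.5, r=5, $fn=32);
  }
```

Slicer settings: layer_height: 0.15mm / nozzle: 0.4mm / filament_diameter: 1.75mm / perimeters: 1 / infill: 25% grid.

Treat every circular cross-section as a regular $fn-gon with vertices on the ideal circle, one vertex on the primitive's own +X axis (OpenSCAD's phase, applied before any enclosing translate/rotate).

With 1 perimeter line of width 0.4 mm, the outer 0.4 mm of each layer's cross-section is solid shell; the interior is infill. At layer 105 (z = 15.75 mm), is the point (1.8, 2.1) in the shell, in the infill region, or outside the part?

infill

At z = 15.75 mm: the cube is present — its section is the full 4.5×30 rectangle; the cube at (-1.5, 2) does not reach this height (z outside [1, 4]); After the difference (first − rest): none of the subtracted shapes is present at this height, so the 4.5×30 cube is unchanged — 1 connected region; the cylinder at (1.5, 10.5) is not intersected at this z (z outside [16, 31.5]); Subtracting the remaining from the first: none of the subtracted shapes is present at this height, so the result so far is unchanged — 1 connected region; (rotated 20° about Z; rotation is an isometry so areas/perimeters/island counts are preserved). Overall, the cross-section is a single solid region. Undo the 20° rotation: the query point maps to (2.410, 1.358) in the un-rotated model frame. The nearest boundary edge runs (0.00, 0.00)→(4.50, 0.00); distance from the point to it = 1.36 mm. The point is inside the cross-section and 1.36 mm from the nearest boundary — more than the 0.4 mm shell width (1 × 0.4), so it's in the infill interior.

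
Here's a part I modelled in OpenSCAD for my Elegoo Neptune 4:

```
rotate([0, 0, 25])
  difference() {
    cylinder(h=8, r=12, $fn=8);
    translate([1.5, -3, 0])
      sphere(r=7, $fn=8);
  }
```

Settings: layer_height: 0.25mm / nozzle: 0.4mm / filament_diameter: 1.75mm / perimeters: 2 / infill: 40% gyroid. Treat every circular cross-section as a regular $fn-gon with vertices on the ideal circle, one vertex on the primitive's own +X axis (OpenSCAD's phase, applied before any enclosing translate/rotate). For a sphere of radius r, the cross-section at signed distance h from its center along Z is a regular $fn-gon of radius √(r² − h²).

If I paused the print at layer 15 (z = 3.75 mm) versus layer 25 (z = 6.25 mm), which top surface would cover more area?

layer 25 (z = 6.25 mm)

Layer 15 (z = 3.75): the cylinder: section is a regular 8-gon, circumradius r=12 (area = (8/2)·12.000²·sin(360°/8) = 407.29 mm²); the r=7 sphere at (1.5, -3) contributes a regular 8-gon of circumradius √(7²−3.75²) = 5.911 (area = (8/2)·5.911²·sin(360°/8) = 98.82 mm²); Subtracting the remaining from the first: starting from the r=12 cylinder (407.29 mm²), the r=7 sphere at (1.5, -3) lies wholly inside it (removes its full 98.82 mm² and its 36.19 mm outline becomes a hole wall) — area = 308.48 mm²; (whole slice rotated 25° about Z — lengths, areas and connectivity unchanged). So its area = 308.48 mm². Layer 25 (z = 6.25): the r=12 cylinder gives a regular 8-gon of circumradius 12 (constant along its height) (area = (8/2)·12.000²·sin(360°/8) = 407.29 mm²); the r=7 sphere at (1.5, -3) slices to a regular 8-gon of circumradius 3.152 (√(r²−h²) with h=6.25 from center) (area = (8/2)·3.152²·sin(360°/8) = 28.11 mm²); After the difference (first − rest): starting from the r=12 cylinder (407.29 mm²), the r=7 sphere at (1.5, -3) lies wholly inside it (removes its full 28.11 mm² and its 19.30 mm outline becomes a hole wall) — area = 379.19 mm²; (rotated 25° about Z; rotation is an isometry so areas/perimeters/island counts are preserved). So its area = 379.19 mm². Layer 25 is larger (379.19 vs 308.48 mm²).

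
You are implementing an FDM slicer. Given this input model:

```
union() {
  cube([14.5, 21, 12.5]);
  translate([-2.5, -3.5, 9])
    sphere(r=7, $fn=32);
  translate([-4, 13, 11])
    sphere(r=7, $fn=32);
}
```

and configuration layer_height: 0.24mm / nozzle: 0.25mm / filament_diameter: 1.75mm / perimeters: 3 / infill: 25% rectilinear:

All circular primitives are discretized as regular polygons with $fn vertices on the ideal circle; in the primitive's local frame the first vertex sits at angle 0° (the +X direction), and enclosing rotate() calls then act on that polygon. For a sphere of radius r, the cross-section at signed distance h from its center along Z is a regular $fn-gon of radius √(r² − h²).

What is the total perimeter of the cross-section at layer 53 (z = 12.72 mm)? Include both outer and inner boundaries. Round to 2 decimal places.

79.76 mm

At z = 12.72 mm: the cube is absent (z outside [0, 12.5]); the sphere at (-2.5, -3.5): section is a regular 32-gon, circumradius = √(r²−h²) = √(7²−3.72²) = 5.930 (perimeter = 2·32·5.930·sin(180°/32) = 37.20 mm); the r=7 sphere at (-4, 13) slices to a regular 32-gon of circumradius 6.785 (√(r²−h²) with h=1.72 from center) (perimeter = 2·32·6.785·sin(180°/32) = 42.57 mm); Merging all regions: the 2 present regions are separate (no shared area or edge), so areas and boundary lengths simply add and each stays a separate island — boundary = 79.76 mm. Overall, the cross-section has 2 separate islands. Total boundary length (outer) = 79.76 mm.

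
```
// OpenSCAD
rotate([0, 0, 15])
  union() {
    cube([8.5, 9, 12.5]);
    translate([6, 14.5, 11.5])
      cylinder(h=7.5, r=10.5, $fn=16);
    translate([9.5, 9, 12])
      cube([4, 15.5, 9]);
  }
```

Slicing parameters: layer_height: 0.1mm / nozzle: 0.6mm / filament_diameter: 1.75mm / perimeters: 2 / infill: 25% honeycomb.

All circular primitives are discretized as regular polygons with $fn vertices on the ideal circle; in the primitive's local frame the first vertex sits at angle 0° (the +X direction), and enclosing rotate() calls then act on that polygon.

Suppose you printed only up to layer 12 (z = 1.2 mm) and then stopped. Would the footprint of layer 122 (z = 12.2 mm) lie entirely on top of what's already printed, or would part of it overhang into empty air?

Compare the two slices. At z = 1.2: the 8.5×9 cube contributes its full rectangle (area 76.50 mm²); the cylinder at (6, 14.5) is absent (z outside [11.5, 19]); the cube at (9.5, 9) does not reach this height (z outside [12, 21]); Combining (union): only the 8.5×9 cube is present, so the union is just that shape — area = 76.50 mm²; (rotated 15° about Z; rotation is an isometry so areas/perimeters/island counts are preserved). At z = 12.2: the 8.5×9 cube contributes its full rectangle (area 76.50 mm²); the r=10.5 cylinder at (6, 14.5) contributes a regular 16-gon of circumradius 10.5 (area = (16/2)·10.500²·sin(360°/16) = 337.53 mm²); the cube at (9.5, 9) is present — its section is the full 4×15.5 rectangle (area 62.00 mm²); Combining (union): the regions partially overlap — summed areas 476.03 mm² minus the doubly-counted overlap 94.15 mm² gives 381.87 mm² — area = 381.87 mm²; (whole slice rotated 15° about Z — lengths, areas and connectivity unchanged). Checking containment: at z = 12.2 the cross-section extends beyond the z = 1.2 cross-section by about 305.37 mm².

part overhangs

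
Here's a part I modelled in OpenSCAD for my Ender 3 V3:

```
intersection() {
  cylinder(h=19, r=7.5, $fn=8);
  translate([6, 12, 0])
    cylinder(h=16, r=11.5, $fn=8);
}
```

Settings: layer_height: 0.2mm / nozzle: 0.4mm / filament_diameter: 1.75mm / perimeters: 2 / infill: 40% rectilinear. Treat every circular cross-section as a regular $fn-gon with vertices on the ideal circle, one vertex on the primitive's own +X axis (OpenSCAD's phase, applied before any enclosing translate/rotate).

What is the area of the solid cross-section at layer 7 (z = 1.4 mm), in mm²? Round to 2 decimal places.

37.40 mm²

At z = 1.4 mm: the cylinder: section is a regular 8-gon, circumradius r=7.5 (area = (8/2)·7.500²·sin(360°/8) = 159.10 mm²); the r=11.5 cylinder at (6, 12) contributes a regular 8-gon of circumradius 11.5 (area = (8/2)·11.500²·sin(360°/8) = 374.06 mm²); Taking the intersection: the r=11.5 cylinder at (6, 12) partially overlaps the r=7.5 cylinder; clipping to the common part keeps 37.40 mm² — area = 37.40 mm². Overall, the cross-section is a single solid region. Net area = 37.40 mm².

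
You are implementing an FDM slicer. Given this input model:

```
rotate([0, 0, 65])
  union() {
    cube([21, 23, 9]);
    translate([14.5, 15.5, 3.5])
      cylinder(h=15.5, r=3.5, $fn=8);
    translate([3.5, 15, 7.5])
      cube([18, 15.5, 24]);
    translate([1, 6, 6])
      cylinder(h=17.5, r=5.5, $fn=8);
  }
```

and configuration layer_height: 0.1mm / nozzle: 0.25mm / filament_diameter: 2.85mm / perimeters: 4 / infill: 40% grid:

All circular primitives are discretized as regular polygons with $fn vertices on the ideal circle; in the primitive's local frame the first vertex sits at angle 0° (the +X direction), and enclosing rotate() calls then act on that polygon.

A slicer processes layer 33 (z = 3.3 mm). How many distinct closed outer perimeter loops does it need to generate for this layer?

1

At z = 3.3 mm: the cube is present — its section is the full 21×23 rectangle; the cylinder at (14.5, 15.5) does not reach this height (z outside [3.5, 19]); the cube at (3.5, 15) is not intersected at this z (z outside [7.5, 31.5]); the cylinder at (1, 6) is absent (z outside [6, 23.5]); Taking the union: only the 21×23 cube is present, so the union is just that shape — 1 connected region; (whole slice rotated 65° about Z — lengths, areas and connectivity unchanged). The result has 1 disconnected region.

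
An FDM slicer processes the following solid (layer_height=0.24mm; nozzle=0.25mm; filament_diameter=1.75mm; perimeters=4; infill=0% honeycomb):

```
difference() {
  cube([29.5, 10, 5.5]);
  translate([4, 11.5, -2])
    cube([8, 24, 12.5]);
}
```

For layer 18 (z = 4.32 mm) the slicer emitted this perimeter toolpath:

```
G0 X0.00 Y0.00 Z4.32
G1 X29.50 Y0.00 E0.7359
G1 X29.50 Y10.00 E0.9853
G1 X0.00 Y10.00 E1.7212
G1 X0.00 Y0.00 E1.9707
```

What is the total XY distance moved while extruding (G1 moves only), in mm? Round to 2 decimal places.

Sum the Euclidean lengths of each G1 segment: total = 79.00 mm.

79.00 mm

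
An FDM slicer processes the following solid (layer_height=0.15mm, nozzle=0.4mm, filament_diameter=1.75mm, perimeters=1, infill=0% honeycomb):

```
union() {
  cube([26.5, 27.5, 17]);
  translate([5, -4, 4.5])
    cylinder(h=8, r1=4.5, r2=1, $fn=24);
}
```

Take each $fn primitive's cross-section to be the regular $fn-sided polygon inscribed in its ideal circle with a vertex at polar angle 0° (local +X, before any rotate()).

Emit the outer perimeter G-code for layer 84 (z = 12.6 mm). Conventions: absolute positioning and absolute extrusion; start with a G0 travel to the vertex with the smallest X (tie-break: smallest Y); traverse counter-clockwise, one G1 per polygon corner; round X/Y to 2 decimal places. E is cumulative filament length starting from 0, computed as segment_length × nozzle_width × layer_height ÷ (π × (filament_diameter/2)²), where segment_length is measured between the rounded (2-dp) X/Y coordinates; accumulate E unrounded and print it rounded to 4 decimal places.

G0 X0.00 Y0.00 Z12.60
G1 X26.50 Y0.00 E0.6610
G1 X26.50 Y27.50 E1.3470
G1 X0.00 Y27.50 E2.0081
G1 X0.00 Y0.00 E2.6941

At z = 12.6 mm: the 26.5×27.5 cube contributes its full rectangle; the cone at (5, -4) does not reach this height (z outside [4.5, 12.5]); Merging all regions: only the 26.5×27.5 cube is present, so the union is just that shape — 1 connected region. The outline is a single polygon with 4 vertices. Extrusion per mm of travel: 0.4 × 0.15 / (π × 0.875²) = 0.024945. Accumulating E over each segment gives final E = 2.6941.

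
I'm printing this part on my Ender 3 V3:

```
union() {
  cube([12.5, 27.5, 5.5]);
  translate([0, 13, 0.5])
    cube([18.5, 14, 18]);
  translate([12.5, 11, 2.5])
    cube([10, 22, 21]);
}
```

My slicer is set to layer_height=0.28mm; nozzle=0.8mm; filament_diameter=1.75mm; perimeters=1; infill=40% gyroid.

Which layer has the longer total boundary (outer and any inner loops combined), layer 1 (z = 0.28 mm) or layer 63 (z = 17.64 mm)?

layer 63 (z = 17.64 mm)

Layer 1 (z = 0.28): the 12.5×27.5 cube contributes its full rectangle (perimeter 80.00 mm); the cube at (0, 13) is absent (z outside [0.5, 18.5]); the cube at (12.5, 11) is not intersected at this z (z outside [2.5, 23.5]); Taking the union: only the 12.5×27.5 cube is present, so the union is just that shape — boundary = 80.00 mm. So its perimeter = 80.00 mm. Layer 63 (z = 17.64): the cube does not reach this height (z outside [0, 5.5]); the cube at (0, 13) is present — its section is the full 18.5×14 rectangle (perimeter 65.00 mm); the cube at (12.5, 11) (footprint 10×22) is included at this height (perimeter 64.00 mm); Taking the union: the regions partially overlap (shared area 84.00 mm²), so the edge portions inside another operand are dropped and the merged outline is re-measured after clipping — boundary = 89.00 mm. So its perimeter = 89.00 mm. Layer 63 is larger (89.00 vs 80.00 mm).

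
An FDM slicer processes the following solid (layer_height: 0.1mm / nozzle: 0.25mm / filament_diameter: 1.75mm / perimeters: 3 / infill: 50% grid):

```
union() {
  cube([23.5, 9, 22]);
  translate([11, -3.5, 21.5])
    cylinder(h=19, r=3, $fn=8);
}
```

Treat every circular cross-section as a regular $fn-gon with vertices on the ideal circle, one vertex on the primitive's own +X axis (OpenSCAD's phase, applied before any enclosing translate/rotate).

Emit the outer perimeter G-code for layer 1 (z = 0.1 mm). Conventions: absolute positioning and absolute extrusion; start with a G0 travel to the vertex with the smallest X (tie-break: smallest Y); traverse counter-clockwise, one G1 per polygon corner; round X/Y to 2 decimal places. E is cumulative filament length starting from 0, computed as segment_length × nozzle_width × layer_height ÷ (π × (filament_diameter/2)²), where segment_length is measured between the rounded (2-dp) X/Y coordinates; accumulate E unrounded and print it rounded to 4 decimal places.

At z = 0.1 mm: the 23.5×9 cube contributes its full rectangle; the cylinder at (11, -3.5) is absent (z outside [21.5, 40.5]); Taking the union: only the 23.5×9 cube is present, so the union is just that shape — 1 connected region. The outline is a single polygon with 4 vertices. Extrusion per mm of travel: 0.25 × 0.1 / (π × 0.875²) = 0.010394. Accumulating E over each segment gives final E = 0.6756.

G0 X0.00 Y0.00 Z0.10
G1 X23.50 Y0.00 E0.2443
G1 X23.50 Y9.00 E0.3378
G1 X0.00 Y9.00 E0.5821
G1 X0.00 Y0.00 E0.6756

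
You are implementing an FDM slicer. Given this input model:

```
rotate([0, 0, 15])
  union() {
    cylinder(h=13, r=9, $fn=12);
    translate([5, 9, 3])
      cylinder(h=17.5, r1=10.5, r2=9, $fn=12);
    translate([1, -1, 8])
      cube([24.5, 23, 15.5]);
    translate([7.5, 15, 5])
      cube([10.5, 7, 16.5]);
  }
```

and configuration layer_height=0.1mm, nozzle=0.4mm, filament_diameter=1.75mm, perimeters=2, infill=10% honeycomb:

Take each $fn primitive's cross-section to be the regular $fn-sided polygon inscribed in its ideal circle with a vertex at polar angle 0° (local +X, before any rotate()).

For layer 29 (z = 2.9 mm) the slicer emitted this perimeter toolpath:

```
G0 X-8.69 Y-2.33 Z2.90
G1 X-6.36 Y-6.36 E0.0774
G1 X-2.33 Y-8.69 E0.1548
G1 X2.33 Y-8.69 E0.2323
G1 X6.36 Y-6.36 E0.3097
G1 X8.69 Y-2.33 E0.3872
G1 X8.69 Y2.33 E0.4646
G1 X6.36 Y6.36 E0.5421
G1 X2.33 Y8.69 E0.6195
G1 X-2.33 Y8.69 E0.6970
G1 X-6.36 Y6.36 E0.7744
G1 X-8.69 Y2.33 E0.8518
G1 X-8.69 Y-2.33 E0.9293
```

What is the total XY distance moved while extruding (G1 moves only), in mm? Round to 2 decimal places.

55.88 mm

Sum the Euclidean lengths of each G1 segment: total = 55.88 mm.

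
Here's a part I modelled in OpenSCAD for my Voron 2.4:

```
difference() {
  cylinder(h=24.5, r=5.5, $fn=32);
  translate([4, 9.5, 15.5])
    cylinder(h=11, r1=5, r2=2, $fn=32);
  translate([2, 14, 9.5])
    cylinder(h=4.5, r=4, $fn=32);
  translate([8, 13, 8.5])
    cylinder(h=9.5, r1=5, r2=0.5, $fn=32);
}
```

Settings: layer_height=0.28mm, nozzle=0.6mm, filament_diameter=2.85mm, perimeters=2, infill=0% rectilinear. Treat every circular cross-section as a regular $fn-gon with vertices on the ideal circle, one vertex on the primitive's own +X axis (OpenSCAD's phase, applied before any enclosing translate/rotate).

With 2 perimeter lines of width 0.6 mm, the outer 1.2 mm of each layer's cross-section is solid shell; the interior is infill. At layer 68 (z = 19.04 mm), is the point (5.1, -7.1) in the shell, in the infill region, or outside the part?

outside

At z = 19.04 mm: the r=5.5 cylinder gives a regular 32-gon of circumradius 5.5 (constant along its height); the cone at (4, 9.5) contributes a regular 32-gon of circumradius 4.035 (interpolated between r1=5 and r2=2 at t=0.322); the cylinder at (2, 14) is absent (z outside [9.5, 14]); the cone at (8, 13) is absent (z outside [8.5, 18]); Subtracting the remaining from the first: starting from the r=5.5 cylinder, the cone at (4, 9.5) misses the remaining region (no effect) — 1 connected region. Overall, the cross-section is a single solid region. The nearest boundary edge runs (3.89, -3.89)→(3.06, -4.57); distance from the point to it = 3.25 mm. The point is not inside any of the regions above, so it lies outside the cross-section (3.25 mm from the nearest boundary).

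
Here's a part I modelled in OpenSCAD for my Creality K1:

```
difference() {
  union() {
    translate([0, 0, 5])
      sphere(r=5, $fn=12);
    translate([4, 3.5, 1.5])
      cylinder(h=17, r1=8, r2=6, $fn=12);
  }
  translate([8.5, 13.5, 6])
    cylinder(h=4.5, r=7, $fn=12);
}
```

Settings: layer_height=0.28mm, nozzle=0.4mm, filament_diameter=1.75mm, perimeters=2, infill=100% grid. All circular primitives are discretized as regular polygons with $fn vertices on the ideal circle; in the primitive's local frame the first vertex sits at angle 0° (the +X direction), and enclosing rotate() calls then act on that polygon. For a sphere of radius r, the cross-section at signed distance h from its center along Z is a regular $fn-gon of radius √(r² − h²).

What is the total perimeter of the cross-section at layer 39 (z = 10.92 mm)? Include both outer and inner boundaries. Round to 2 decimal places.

42.81 mm

At z = 10.92 mm: the sphere is absent (|z−center|=5.920 > r=5); the cone at (4, 3.5): at t=0.554 of its height the radius interpolates to r₁+(r₂−r₁)t = 6.892, giving a regular 12-gon of that circumradius (perimeter = 2·12·6.892·sin(180°/12) = 42.81 mm); Combining (union): only the cone at (4, 3.5) is present, so the union is just that shape — boundary = 42.81 mm; the cylinder at (8.5, 13.5) is absent (z outside [6, 10.5]); Taking the first minus the rest: none of the subtracted shapes is present at this height, so the result so far is unchanged — boundary = 42.81 mm. Overall, the cross-section is a single solid region. Total boundary length (outer) = 42.81 mm.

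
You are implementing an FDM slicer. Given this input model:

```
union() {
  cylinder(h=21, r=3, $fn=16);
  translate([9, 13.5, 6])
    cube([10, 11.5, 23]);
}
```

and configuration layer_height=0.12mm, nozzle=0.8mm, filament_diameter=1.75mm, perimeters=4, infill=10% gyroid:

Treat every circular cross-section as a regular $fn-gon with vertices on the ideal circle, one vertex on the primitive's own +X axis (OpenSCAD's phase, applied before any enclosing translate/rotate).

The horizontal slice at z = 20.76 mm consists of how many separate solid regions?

2

At z = 20.76 mm: the r=3 cylinder contributes a regular 16-gon of circumradius 3; the 10×11.5 cube at (9, 13.5) contributes its full rectangle; Combining (union): the 2 present regions are separate (no shared area or edge), so areas and boundary lengths simply add and each stays a separate island — 2 connected regions. The result has 2 disconnected regions.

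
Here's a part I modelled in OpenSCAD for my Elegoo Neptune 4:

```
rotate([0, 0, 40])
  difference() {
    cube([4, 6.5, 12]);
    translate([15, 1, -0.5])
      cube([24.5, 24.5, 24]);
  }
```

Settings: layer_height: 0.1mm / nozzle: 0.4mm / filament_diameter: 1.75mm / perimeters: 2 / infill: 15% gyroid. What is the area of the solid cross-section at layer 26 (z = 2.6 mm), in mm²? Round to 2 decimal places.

26.00 mm²

At z = 2.6 mm: the 4×6.5 cube contributes its full rectangle (area 26.00 mm²); the cube at (15, 1) is present — its section is the full 24.5×24.5 rectangle (area 600.25 mm²); Taking the first minus the rest: starting from the 4×6.5 cube (26.00 mm²), the 24.5×24.5 cube at (15, 1) misses the remaining region (no effect) — area = 26.00 mm²; (rotated 40° about Z; rotation is an isometry so areas/perimeters/island counts are preserved). Overall, the cross-section is a single solid region. Net area = 26.00 mm².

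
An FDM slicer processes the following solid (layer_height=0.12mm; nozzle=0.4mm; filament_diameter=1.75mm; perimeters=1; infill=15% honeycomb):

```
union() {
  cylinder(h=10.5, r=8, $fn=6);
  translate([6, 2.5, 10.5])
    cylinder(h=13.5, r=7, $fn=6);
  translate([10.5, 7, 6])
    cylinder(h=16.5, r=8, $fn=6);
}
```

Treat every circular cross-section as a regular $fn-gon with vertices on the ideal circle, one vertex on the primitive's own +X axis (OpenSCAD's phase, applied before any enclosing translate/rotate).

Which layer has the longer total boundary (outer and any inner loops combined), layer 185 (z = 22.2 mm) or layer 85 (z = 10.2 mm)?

Layer 185 (z = 22.2): the cylinder is absent (z outside [0, 10.5]); the r=7 cylinder at (6, 2.5) contributes a regular 6-gon of circumradius 7 (perimeter = 2·6·7.000·sin(180°/6) = 42.00 mm); the cylinder at (10.5, 7): section is a regular 6-gon, circumradius r=8 (perimeter = 2·6·8.000·sin(180°/6) = 48.00 mm); Combining (union): the regions partially overlap (shared area 62.28 mm²), so the edge portions inside another operand are dropped and the merged outline is re-measured after clipping — boundary = 59.20 mm. So its perimeter = 59.20 mm. Layer 85 (z = 10.2): the r=8 cylinder contributes a regular 6-gon of circumradius 8 (perimeter = 2·6·8.000·sin(180°/6) = 48.00 mm); the cylinder at (6, 2.5) does not reach this height (z outside [10.5, 24]); the r=8 cylinder at (10.5, 7) contributes a regular 6-gon of circumradius 8 (perimeter = 2·6·8.000·sin(180°/6) = 48.00 mm); Combining (union): the regions partially overlap (shared area 10.00 mm²), so the edge portions inside another operand are dropped and the merged outline is re-measured after clipping — boundary = 77.25 mm. So its perimeter = 77.25 mm. Layer 85 is larger (77.25 vs 59.20 mm).

layer 85 (z = 10.2 mm)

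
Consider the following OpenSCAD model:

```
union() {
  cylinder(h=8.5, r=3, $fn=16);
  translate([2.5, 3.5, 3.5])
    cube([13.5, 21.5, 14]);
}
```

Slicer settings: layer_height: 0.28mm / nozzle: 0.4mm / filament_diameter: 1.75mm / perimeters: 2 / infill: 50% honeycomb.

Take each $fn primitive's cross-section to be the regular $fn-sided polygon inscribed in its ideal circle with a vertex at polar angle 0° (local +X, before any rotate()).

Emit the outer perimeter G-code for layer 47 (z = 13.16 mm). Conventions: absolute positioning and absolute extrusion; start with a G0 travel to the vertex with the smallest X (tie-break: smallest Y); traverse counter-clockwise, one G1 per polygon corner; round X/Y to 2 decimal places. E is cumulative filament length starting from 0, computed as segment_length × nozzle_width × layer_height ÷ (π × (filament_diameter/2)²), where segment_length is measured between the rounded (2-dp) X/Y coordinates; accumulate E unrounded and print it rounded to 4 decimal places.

At z = 13.16 mm: the cylinder does not reach this height (z outside [0, 8.5]); the cube at (2.5, 3.5) is present — its section is the full 13.5×21.5 rectangle; Merging all regions: only the 13.5×21.5 cube at (2.5, 3.5) is present, so the union is just that shape — 1 connected region. The outline is a single polygon with 4 vertices. Extrusion per mm of travel: 0.4 × 0.28 / (π × 0.875²) = 0.046564. Accumulating E over each segment gives final E = 3.2595.

G0 X2.50 Y3.50 Z13.16
G1 X16.00 Y3.50 E0.6286
G1 X16.00 Y25.00 E1.6297
G1 X2.50 Y25.00 E2.2584
G1 X2.50 Y3.50 E3.2595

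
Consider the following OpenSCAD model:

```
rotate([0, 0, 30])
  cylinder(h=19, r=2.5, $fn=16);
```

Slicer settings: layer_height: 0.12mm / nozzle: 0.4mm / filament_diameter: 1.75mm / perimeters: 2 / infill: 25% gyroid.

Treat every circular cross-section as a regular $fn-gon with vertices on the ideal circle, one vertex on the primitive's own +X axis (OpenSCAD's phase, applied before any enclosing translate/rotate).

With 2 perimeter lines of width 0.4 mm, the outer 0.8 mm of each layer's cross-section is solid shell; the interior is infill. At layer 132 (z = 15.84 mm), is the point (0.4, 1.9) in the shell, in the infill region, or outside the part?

shell

At z = 15.84 mm: the cylinder: section is a regular 16-gon, circumradius r=2.5; (rotated 30° about Z; rotation is an isometry so areas/perimeters/island counts are preserved). Overall, the cross-section is a single solid region. Undo the 30° rotation: the query point maps to (1.296, 1.445) in the un-rotated model frame. The nearest boundary edge runs (1.77, 1.77)→(0.96, 2.31); distance from the point to it = 0.53 mm. The point is inside the cross-section, 0.53 mm from the nearest boundary — within the 0.8 mm shell band (2 × 0.4).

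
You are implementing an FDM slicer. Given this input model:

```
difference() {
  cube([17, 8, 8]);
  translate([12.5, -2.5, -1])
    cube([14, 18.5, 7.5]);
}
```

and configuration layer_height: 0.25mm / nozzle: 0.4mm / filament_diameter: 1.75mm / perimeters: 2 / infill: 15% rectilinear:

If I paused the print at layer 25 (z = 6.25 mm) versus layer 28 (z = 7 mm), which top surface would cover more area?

layer 28 (z = 7 mm)

Layer 25 (z = 6.25): the 17×8 cube contributes its full rectangle (area 136.00 mm²); the 14×18.5 cube at (12.5, -2.5) contributes its full rectangle (area 259.00 mm²); Taking the first minus the rest: starting from the 17×8 cube (136.00 mm²), the 14×18.5 cube at (12.5, -2.5) partially overlaps it — only the 36.00 mm² overlap (of its 259.00 mm²) is removed, clipping the outline — area = 100.00 mm². So its area = 100.00 mm². Layer 28 (z = 7): the cube (footprint 17×8) is included at this height (area 136.00 mm²); the cube at (12.5, -2.5) is absent (z outside [-1, 6.5]); Subtracting the remaining from the first: none of the subtracted shapes is present at this height, so the 17×8 cube is unchanged — area = 136.00 mm². So its area = 136.00 mm². Layer 28 is larger (136.00 vs 100.00 mm²).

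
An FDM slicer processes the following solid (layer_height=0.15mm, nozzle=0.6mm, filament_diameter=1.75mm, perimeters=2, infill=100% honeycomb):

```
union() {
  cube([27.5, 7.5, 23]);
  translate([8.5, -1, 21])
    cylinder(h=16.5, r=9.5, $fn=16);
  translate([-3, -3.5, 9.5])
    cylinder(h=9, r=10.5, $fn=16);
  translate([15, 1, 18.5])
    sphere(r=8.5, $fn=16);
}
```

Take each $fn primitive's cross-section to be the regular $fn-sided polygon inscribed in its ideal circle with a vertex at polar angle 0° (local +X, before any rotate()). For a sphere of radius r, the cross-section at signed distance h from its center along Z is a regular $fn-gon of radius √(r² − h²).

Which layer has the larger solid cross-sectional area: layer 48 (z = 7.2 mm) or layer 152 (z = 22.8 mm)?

layer 152 (z = 22.8 mm)

Layer 48 (z = 7.2): the cube is present — its section is the full 27.5×7.5 rectangle (area 206.25 mm²); the cylinder at (8.5, -1) is not intersected at this z (z outside [21, 37.5]); the cylinder at (-3, -3.5) does not reach this height (z outside [9.5, 18.5]); the sphere at (15, 1) is absent (|z−center|=11.300 > r=8.5); Combining (union): only the 27.5×7.5 cube is present, so the union is just that shape — area = 206.25 mm². So its area = 206.25 mm². Layer 152 (z = 22.8): the cube is present — its section is the full 27.5×7.5 rectangle (area 206.25 mm²); the r=9.5 cylinder at (8.5, -1) contributes a regular 16-gon of circumradius 9.5 (area = (16/2)·9.500²·sin(360°/16) = 276.30 mm²); the cylinder at (-3, -3.5) is absent (z outside [9.5, 18.5]); the sphere at (15, 1): section is a regular 16-gon, circumradius = √(r²−h²) = √(8.5²−4.3²) = 7.332 (area = (16/2)·7.332²·sin(360°/16) = 164.58 mm²); Combining (union): the regions partially overlap — summed areas 647.13 mm² minus the doubly-counted overlap 255.91 mm² gives 391.22 mm² — area = 391.22 mm². So its area = 391.22 mm². Layer 152 is larger (391.22 vs 206.25 mm²).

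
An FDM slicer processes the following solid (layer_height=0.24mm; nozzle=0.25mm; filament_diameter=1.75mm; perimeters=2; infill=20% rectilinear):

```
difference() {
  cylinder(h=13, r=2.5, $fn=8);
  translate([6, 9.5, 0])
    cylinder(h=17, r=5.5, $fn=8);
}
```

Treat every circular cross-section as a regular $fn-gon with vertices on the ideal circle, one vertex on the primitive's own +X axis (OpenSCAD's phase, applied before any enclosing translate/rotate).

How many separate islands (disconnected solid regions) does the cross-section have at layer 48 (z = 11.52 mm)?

1

At z = 11.52 mm: the r=2.5 cylinder gives a regular 8-gon of circumradius 2.5 (constant along its height); the r=5.5 cylinder at (6, 9.5) contributes a regular 8-gon of circumradius 5.5; After the difference (first − rest): starting from the r=2.5 cylinder, the r=5.5 cylinder at (6, 9.5) misses the remaining region (no effect) — 1 connected region. Overall, the cross-section is a single solid region. Island count = 1.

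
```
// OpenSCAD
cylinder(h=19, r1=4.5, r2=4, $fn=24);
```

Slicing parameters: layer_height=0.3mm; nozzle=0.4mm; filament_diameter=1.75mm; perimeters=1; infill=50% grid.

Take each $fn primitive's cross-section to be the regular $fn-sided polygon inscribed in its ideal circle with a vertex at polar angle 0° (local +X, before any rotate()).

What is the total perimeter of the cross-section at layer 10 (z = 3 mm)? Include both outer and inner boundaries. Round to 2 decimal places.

27.70 mm

At z = 3 mm: the cone contributes a regular 24-gon of circumradius 4.421 (interpolated between r1=4.5 and r2=4 at t=0.158) (perimeter = 2·24·4.421·sin(180°/24) = 27.70 mm). Overall, the cross-section is a single solid region. Total boundary length (outer) = 27.70 mm.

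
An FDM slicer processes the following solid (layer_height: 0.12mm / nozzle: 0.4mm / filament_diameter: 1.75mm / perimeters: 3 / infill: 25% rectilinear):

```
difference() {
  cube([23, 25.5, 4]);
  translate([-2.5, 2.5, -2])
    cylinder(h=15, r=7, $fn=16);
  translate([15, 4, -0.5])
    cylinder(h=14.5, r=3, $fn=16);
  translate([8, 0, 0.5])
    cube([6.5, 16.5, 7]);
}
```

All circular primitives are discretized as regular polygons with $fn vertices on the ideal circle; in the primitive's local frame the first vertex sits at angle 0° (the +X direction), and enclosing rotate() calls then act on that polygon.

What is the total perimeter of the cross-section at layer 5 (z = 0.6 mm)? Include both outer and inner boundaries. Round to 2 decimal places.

At z = 0.6 mm: the cube (footprint 23×25.5) is included at this height (perimeter 97.00 mm); the cylinder at (-2.5, 2.5): section is a regular 16-gon, circumradius r=7 (perimeter = 2·16·7.000·sin(180°/16) = 43.70 mm); the cylinder at (15, 4): section is a regular 16-gon, circumradius r=3 (perimeter = 2·16·3.000·sin(180°/16) = 18.73 mm); the cube at (8, 0) (footprint 6.5×16.5) is included at this height (perimeter 46.00 mm); Subtracting the remaining from the first: starting from the 23×25.5 cube, the r=7 cylinder at (-2.5, 2.5) partially overlaps it — only the 31.25 mm² overlap (of its 150.01 mm²) is removed, clipping the outline; the r=3 cylinder at (15, 4) lies wholly inside it (removes its full 27.55 mm² and its 18.73 mm outline becomes a hole wall); the 6.5×16.5 cube at (8, 0) partially overlaps it — only the 96.42 mm² overlap (of its 107.25 mm²) is removed, clipping the outline — boundary = 132.50 mm. Overall, the cross-section is a single solid region. Total boundary length (outer) = 132.50 mm.

132.50 mm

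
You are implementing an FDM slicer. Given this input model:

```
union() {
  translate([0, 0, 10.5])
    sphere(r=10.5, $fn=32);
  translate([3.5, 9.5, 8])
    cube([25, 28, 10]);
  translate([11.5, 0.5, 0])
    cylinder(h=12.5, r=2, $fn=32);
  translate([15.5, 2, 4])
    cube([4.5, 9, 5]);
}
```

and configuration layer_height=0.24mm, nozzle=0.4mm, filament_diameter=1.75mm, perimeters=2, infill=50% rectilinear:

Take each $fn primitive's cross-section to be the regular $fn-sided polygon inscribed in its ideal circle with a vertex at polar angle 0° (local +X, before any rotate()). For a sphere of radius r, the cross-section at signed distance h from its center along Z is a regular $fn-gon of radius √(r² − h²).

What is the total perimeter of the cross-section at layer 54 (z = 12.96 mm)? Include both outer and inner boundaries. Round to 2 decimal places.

169.62 mm

At z = 12.96 mm: the r=10.5 sphere slices to a regular 32-gon of circumradius 10.208 (√(r²−h²) with h=2.46 from center) (perimeter = 2·32·10.208·sin(180°/32) = 64.03 mm); the cube at (3.5, 9.5) (footprint 25×28) is included at this height (perimeter 106.00 mm); the cylinder at (11.5, 0.5) is not intersected at this z (z outside [0, 12.5]); the cube at (15.5, 2) does not reach this height (z outside [4, 9]); Merging all regions: the regions partially overlap (shared area 0.00 mm²), so the edge portions inside another operand are dropped and the merged outline is re-measured after clipping — boundary = 169.62 mm. Overall, the cross-section is a single solid region. Total boundary length (outer) = 169.62 mm.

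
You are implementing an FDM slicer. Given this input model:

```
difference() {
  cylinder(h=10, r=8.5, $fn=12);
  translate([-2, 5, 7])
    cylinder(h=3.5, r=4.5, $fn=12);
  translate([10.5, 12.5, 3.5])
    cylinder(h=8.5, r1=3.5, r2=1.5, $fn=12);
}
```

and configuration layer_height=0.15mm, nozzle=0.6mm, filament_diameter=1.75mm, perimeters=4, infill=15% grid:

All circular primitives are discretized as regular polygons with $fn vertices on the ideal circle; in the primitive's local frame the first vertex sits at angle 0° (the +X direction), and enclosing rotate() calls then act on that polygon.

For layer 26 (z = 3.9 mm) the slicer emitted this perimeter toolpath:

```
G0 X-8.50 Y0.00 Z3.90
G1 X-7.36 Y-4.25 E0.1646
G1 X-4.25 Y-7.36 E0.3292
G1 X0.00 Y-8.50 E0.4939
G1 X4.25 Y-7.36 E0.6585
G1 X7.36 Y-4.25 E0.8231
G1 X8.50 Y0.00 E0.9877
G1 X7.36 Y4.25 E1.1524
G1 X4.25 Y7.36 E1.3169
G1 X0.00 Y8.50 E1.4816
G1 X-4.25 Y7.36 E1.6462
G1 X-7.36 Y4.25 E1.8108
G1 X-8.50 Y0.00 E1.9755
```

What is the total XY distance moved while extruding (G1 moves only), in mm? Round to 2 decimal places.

52.79 mm

Sum the Euclidean lengths of each G1 segment: total = 52.79 mm.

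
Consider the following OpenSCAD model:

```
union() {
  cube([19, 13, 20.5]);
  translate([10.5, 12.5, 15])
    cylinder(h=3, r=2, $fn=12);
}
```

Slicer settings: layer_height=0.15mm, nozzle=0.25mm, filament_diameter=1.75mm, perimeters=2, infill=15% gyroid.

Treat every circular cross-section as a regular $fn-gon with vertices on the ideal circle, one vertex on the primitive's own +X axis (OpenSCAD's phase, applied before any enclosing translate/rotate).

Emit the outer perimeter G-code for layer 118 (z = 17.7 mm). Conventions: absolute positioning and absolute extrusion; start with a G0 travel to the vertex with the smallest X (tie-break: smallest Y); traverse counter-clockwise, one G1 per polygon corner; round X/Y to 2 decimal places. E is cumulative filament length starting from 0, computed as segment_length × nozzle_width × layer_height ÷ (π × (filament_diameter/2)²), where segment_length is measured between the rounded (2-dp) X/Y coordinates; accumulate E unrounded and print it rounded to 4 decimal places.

G0 X0.00 Y0.00 Z17.70
G1 X19.00 Y0.00 E0.2962
G1 X19.00 Y13.00 E0.4989
G1 X12.37 Y13.00 E0.6023
G1 X12.23 Y13.50 E0.6104
G1 X11.50 Y14.23 E0.6265
G1 X10.50 Y14.50 E0.6426
G1 X9.50 Y14.23 E0.6588
G1 X8.77 Y13.50 E0.6749
G1 X8.63 Y13.00 E0.6829
G1 X0.00 Y13.00 E0.8175
G1 X0.00 Y0.00 E1.0202

At z = 17.7 mm: the cube is present — its section is the full 19×13 rectangle; the r=2 cylinder at (10.5, 12.5) gives a regular 12-gon of circumradius 2 (constant along its height); Taking the union: the regions partially overlap (shared area 7.93 mm²), so overlapping operands fuse into one piece — 1 connected region. The outline is a single polygon with 11 vertices. Extrusion per mm of travel: 0.25 × 0.15 / (π × 0.875²) = 0.015591. Accumulating E over each segment gives final E = 1.0202.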